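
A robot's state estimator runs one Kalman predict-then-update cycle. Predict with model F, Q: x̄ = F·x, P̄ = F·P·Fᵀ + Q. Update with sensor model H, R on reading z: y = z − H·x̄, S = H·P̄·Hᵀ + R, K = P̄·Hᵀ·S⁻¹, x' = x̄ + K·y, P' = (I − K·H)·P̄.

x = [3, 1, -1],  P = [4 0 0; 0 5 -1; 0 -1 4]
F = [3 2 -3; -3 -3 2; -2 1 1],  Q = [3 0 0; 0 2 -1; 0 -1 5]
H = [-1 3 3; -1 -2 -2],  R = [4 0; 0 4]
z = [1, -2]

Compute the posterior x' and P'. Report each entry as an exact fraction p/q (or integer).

x' = [31040/64067, 3528/64067, 29053/64067]
P' = [112316/64067 -74220/64067 80680/64067; -74220/64067 735600/64067 -735196/64067; 80680/64067 -735196/64067 754576/64067]

x̄ = F·x = [14, -14, -6]
P̄ = F·P·Fᵀ + Q = [107 -103 -25; -103 111 17; -25 17 28]
y = z − H·x̄ = [75, -28]
S = H·P̄·Hᵀ + R = [2436 -803; -803 291]
K = P̄·Hᵀ·S⁻¹ = [-23234/64067 -31309/64067; 18858/64067 18353/64067; -5635/64067 -29860/64067]
x' = x̄ + K·y = [31040/64067, 3528/64067, 29053/64067]
P' = (I − K·H)·P̄ = [112316/64067 -74220/64067 80680/64067; -74220/64067 735600/64067 -735196/64067; 80680/64067 -735196/64067 754576/64067]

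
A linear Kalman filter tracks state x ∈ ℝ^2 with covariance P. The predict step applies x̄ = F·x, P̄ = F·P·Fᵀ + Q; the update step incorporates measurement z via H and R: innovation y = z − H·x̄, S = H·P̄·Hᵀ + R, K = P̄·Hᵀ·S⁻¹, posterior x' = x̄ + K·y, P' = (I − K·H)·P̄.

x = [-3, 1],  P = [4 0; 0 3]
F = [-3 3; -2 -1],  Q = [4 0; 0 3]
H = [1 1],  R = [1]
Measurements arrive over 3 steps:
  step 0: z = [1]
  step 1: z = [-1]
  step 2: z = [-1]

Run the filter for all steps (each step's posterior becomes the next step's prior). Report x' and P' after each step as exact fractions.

step 0: x̄ = F·x = [12, 5]
step 0: P̄ = F·P·Fᵀ + Q = [67 15; 15 22]
step 0: y = z − H·x̄ = [-16]
step 0: S = H·P̄·Hᵀ + R = [120]
step 0: K = P̄·Hᵀ·S⁻¹ = [41/60; 37/120]
step 0: x' = x̄ + K·y = [16/15, 1/15]
step 0: P' = (I − K·H)·P̄ = [329/30 -617/60; -617/60 1271/120]
step 1: x̄ = F·x = [-3, -11/5]
step 1: P̄ = F·P·Fᵀ + Q = [3065/8 519/8; 519/8 653/40]
step 1: y = z − H·x̄ = [21/5]
step 1: S = H·P̄·Hᵀ + R = [2651/5]
step 1: K = P̄·Hᵀ·S⁻¹ = [2240/2651; 406/2651]
step 1: x' = x̄ + K·y = [1455/2651, -4127/2651]
step 1: P' = (I − K·H)·P̄ = [97155/21208 -79235/21208; -79235/21208 82483/21208]
step 2: x̄ = F·x = [-16746/2651, 1217/2651]
step 2: P̄ = F·P·Fᵀ + Q = [781951/5302 286593/10604; 286593/10604 217787/21208]
step 2: y = z − H·x̄ = [12878/2651]
step 2: S = H·P̄·Hᵀ + R = [4513171/21208]
step 2: K = P̄·Hᵀ·S⁻¹ = [3700990/4513171; 790973/4513171]
step 2: x' = x̄ + K·y = [-10530446/4513171, 5914251/4513171]
step 2: P' = (I − K·H)·P̄ = [19756098/4513171 -16055108/4513171; -16055108/4513171 16846081/4513171]

step 0: x' = [16/15, 1/15], P' = [329/30 -617/60; -617/60 1271/120]
step 1: x' = [1455/2651, -4127/2651], P' = [97155/21208 -79235/21208; -79235/21208 82483/21208]
step 2: x' = [-10530446/4513171, 5914251/4513171], P' = [19756098/4513171 -16055108/4513171; -16055108/4513171 16846081/4513171]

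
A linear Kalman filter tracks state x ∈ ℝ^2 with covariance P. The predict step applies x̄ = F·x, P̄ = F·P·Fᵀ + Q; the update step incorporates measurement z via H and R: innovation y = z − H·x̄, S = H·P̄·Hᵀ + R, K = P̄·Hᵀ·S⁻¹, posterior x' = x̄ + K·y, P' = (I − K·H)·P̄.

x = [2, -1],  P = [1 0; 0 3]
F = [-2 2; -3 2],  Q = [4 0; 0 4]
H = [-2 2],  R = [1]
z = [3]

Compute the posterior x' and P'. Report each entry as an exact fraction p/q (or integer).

x̄ = F·x = [-6, -8]
P̄ = F·P·Fᵀ + Q = [20 18; 18 25]
y = z − H·x̄ = [7]
S = H·P̄·Hᵀ + R = [37]
K = P̄·Hᵀ·S⁻¹ = [-4/37; 14/37]
x' = x̄ + K·y = [-250/37, -198/37]
P' = (I − K·H)·P̄ = [724/37 722/37; 722/37 729/37]

x' = [-250/37, -198/37]
P' = [724/37 722/37; 722/37 729/37]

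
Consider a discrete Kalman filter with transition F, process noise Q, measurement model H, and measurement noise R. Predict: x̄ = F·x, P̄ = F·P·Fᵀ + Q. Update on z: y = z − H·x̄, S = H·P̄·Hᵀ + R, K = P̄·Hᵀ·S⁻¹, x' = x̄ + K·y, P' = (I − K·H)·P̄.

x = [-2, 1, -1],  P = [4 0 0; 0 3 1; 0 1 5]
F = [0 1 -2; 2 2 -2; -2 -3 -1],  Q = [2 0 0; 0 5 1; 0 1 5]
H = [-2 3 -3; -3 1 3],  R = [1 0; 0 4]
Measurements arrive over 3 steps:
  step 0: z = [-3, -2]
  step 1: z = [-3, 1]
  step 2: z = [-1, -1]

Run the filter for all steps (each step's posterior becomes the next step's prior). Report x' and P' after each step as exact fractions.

step 0: x̄ = F·x = [3, 0, 2]
step 0: P̄ = F·P·Fᵀ + Q = [21 20 6; 20 45 -19; 6 -19 59]
step 0: y = z − H·x̄ = [9, 1]
step 0: S = H·P̄·Hᵀ + R = [1195 -586; -586 427]
step 0: K = P̄·Hᵀ·S⁻¹ = [-14650/166869 -29875/166869; 22712/166869 3032/166869; -23002/166869 23144/166869]
step 0: x' = x̄ + K·y = [338882/166869, 207440/166869, 149864/166869]
step 0: P' = (I − K·H)·P̄ = [2757374/166869 3413180/166869 1579814/166869; 3413180/166869 4275185/166869 1992161/166869; 1579814/166869 1992161/166869 946619/166869]
step 1: x̄ = F·x = [-92288/166869, 792916/166869, -483316/55623]
step 1: P̄ = F·P·Fᵀ + Q = [426755/166869 890984/166869 -492872/55623; 890984/166869 31480697/166869 -19208009/55623; -492872/55623 -19208009/55623 12279723/18541]
step 1: y = z − H·x̄ = [-7413775/166869, 3446933/166869]
step 1: S = H·P̄·Hᵀ + R = [2288655011/166869 -1257635776/166869; -1257635776/166869 706171553/166869]
step 1: K = P̄·Hᵀ·S⁻¹ = [-9893671086/206960659703 -613998961/6676150313; 37938897404/206960659703 817569072/6676150313; -24216817922/206960659703 1240424678/6676150313]
step 1: x' = x̄ + K·y = [-68073433093/206960659703, -178623653384/206960659703, 71920657100/206960659703]
step 1: P' = (I − K·H)·P̄ = [349782932514/206960659703 415721280080/206960659703 185830548766/206960659703; 415721280080/206960659703 554480965683/206960659703 264687146495/206960659703; 185830548766/206960659703 264687146495/206960659703 148872386625/206960659703]
step 2: x̄ = F·x = [-322464967584/206960659703, -91033641022/29565808529, 85728167034/29565808529]
step 2: P̄ = F·P·Fᵀ + Q = [505143245609/206960659703 29206994856/29565808529 -18626108060/29565808529; 29206994856/29565808529 709853873765/29565808529 -992587886927/29565808529; -18626108060/29565808529 -992587886927/29565808529 2127605220191/29565808529]
step 2: y = z − H·x̄ = [2860107374305/206960659703, -2337411583015/206960659703]
step 2: S = H·P̄·Hᵀ + R = [302035549669225/206960659703 -160430116173420/206960659703; -160430116173420/206960659703 103813742418355/206960659703]
step 2: K = P̄·Hᵀ·S⁻¹ = [-264469566339034/5428682520815065 -497710613522421/5428682520815065; 989306961924372/5428682520815065 666603747558224/5428682520815065; -127403983592014/1085736504163013 1009106164318066/5428682520815065]
step 2: x' = x̄ + K·y = [-1298427188003101/1085736504163013, -2114365442657994/1085736504163013, -891864946504458/1085736504163013]
step 2: P' = (I − K·H)·P̄ = [9149386121490134/5428682520815065 10872904646755488/5428682520815065 972294084241682/1085736504163013; 10872904646755488/5428682520815065 14505061296483677/5428682520815065 6926689211338561/5428682520815065; 972294084241682/1085736504163013 6926689211338561/5428682520815065 3898048903186311/5428682520815065]

step 0: x' = [338882/166869, 207440/166869, 149864/166869], P' = [2757374/166869 3413180/166869 1579814/166869; 3413180/166869 4275185/166869 1992161/166869; 1579814/166869 1992161/166869 946619/166869]
step 1: x' = [-68073433093/206960659703, -178623653384/206960659703, 71920657100/206960659703], P' = [349782932514/206960659703 415721280080/206960659703 185830548766/206960659703; 415721280080/206960659703 554480965683/206960659703 264687146495/206960659703; 185830548766/206960659703 264687146495/206960659703 148872386625/206960659703]
step 2: x' = [-1298427188003101/1085736504163013, -2114365442657994/1085736504163013, -891864946504458/1085736504163013], P' = [9149386121490134/5428682520815065 10872904646755488/5428682520815065 972294084241682/1085736504163013; 10872904646755488/5428682520815065 14505061296483677/5428682520815065 6926689211338561/5428682520815065; 972294084241682/1085736504163013 6926689211338561/5428682520815065 3898048903186311/5428682520815065]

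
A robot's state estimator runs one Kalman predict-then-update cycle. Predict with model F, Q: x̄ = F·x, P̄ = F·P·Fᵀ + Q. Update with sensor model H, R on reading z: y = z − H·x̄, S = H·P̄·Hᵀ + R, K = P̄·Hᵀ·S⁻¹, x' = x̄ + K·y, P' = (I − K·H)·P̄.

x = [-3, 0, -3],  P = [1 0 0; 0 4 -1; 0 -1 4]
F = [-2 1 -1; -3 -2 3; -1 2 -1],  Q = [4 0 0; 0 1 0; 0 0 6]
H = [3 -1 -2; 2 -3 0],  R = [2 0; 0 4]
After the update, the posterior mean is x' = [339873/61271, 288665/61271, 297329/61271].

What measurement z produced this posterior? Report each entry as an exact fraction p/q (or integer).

z = [2, -3]

x̄ = F·x = [9, 0, 6]
P̄ = F·P·Fᵀ + Q = [18 -19 17; -19 74 -33; 17 -33 31]
S = H·P̄·Hᵀ + R = [140 273; 273 970]
K = P̄·Hᵀ·S⁻¹ = [12441/61271 339/8753; 7930/61271 -2665/8753; -14969/61271 1802/8753]
x' − x̄ = [-211566/61271, 288665/61271, -70297/61271] = K·y
y = (KᵀK)⁻¹·Kᵀ·(x' − x̄) = [-13, -21]
z = y + H·x̄ = [-13, -21] + [15, 18] = [2, -3]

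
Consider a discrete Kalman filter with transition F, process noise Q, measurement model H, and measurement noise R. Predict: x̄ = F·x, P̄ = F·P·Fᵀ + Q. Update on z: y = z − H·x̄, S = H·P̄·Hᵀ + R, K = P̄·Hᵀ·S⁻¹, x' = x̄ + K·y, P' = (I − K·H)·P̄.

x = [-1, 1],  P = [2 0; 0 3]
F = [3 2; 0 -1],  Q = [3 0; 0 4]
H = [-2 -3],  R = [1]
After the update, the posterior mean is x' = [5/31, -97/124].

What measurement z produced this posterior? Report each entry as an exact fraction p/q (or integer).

x̄ = F·x = [-1, -1]
P̄ = F·P·Fᵀ + Q = [33 -6; -6 7]
S = H·P̄·Hᵀ + R = [124]
K = P̄·Hᵀ·S⁻¹ = [-12/31; -9/124]
x' − x̄ = [36/31, 27/124] = K·y
y = (KᵀK)⁻¹·Kᵀ·(x' − x̄) = [-3]
z = y + H·x̄ = [-3] + [5] = [2]

z = [2]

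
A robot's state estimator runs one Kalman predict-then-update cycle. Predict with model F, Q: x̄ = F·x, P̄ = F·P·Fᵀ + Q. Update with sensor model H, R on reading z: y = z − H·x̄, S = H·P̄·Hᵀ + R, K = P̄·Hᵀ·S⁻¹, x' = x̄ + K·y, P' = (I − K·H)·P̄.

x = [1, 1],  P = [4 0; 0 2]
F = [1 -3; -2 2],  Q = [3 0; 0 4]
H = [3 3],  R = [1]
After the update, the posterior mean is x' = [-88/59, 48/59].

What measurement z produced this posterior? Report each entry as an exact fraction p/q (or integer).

z = [-2]

x̄ = F·x = [-2, 0]
P̄ = F·P·Fᵀ + Q = [25 -20; -20 28]
S = H·P̄·Hᵀ + R = [118]
K = P̄·Hᵀ·S⁻¹ = [15/118; 12/59]
x' − x̄ = [30/59, 48/59] = K·y
y = (KᵀK)⁻¹·Kᵀ·(x' − x̄) = [4]
z = y + H·x̄ = [4] + [-6] = [-2]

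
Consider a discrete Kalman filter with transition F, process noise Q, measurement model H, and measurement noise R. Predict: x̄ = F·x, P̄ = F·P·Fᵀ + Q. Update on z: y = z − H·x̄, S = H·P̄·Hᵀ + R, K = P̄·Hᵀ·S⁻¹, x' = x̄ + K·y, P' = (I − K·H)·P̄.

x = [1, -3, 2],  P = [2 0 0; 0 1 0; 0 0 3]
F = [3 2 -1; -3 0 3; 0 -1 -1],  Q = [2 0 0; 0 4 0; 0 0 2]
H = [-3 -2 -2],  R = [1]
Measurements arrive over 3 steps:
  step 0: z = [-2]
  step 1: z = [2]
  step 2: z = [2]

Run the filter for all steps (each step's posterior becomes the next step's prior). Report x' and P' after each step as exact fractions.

step 0: x̄ = F·x = [-5, 3, 1]
step 0: P̄ = F·P·Fᵀ + Q = [27 -27 1; -27 49 -9; 1 -9 6]
step 0: y = z − H·x̄ = [-9]
step 0: S = H·P̄·Hᵀ + R = [80]
step 0: K = P̄·Hᵀ·S⁻¹ = [-29/80; 1/80; 3/80]
step 0: x' = x̄ + K·y = [-139/80, 231/80, 53/80]
step 0: P' = (I − K·H)·P̄ = [1319/80 -2131/80 167/80; -2131/80 3919/80 -723/80; 167/80 -723/80 471/80]
step 1: x̄ = F·x = [-1/10, 36/5, -71/20]
step 1: P̄ = F·P·Fᵀ + Q = [281/5 -177/5 -47/5; -177/5 839/5 -321/5; -47/5 -321/5 194/5]
step 1: y = z − H·x̄ = [9]
step 1: S = H·P̄·Hᵀ + R = [282]
step 1: K = P̄·Hᵀ·S⁻¹ = [-79/282; -101/282; 79/282]
step 1: x' = x̄ + K·y = [-616/235, 1869/470, -967/940]
step 1: P' = (I − K·H)·P̄ = [48037/1410 -89809/1410 17951/1410; -89809/1410 185593/1410 -50627/1410; 17951/1410 -50627/1410 23503/1410]
step 2: x̄ = F·x = [1051/940, 4491/940, -2771/940]
step 2: P̄ = F·P·Fᵀ + Q = [109061/705 -8723/235 -40741/705; -8723/235 54397/235 -22367/235; -40741/705 -22367/235 55331/705]
step 2: y = z − H·x̄ = [8473/940]
step 2: S = H·P̄·Hᵀ + R = [516614/705]
step 2: K = P̄·Hᵀ·S⁻¹ = [-193363/516614; -16239/73802; 145763/516614]
step 2: x' = x̄ + K·y = [-4661291/2066456, 824901/295208, -836117/2066456]
step 2: P' = (I − K·H)·P̄ = [26883957/516614 -7193399/73802 10124539/516614; -7193399/73802 14465087/73802 -3666869/73802; 10124539/516614 -3666869/73802 10408393/516614]

step 0: x' = [-139/80, 231/80, 53/80], P' = [1319/80 -2131/80 167/80; -2131/80 3919/80 -723/80; 167/80 -723/80 471/80]
step 1: x' = [-616/235, 1869/470, -967/940], P' = [48037/1410 -89809/1410 17951/1410; -89809/1410 185593/1410 -50627/1410; 17951/1410 -50627/1410 23503/1410]
step 2: x' = [-4661291/2066456, 824901/295208, -836117/2066456], P' = [26883957/516614 -7193399/73802 10124539/516614; -7193399/73802 14465087/73802 -3666869/73802; 10124539/516614 -3666869/73802 10408393/516614]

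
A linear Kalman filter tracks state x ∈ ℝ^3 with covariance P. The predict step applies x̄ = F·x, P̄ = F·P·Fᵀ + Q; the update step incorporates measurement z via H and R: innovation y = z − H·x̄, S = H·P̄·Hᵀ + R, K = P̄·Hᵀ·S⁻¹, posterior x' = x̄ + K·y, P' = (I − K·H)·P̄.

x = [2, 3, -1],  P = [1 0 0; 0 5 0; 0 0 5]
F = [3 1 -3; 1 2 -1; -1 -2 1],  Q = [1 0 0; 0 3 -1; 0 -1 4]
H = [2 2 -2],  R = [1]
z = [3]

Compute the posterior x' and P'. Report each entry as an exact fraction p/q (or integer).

x̄ = F·x = [12, 9, -9]
P̄ = F·P·Fᵀ + Q = [60 28 -28; 28 29 -27; -28 -27 30]
y = z − H·x̄ = [-57]
S = H·P̄·Hᵀ + R = [1141]
K = P̄·Hᵀ·S⁻¹ = [232/1141; 24/163; -170/1141]
x' = x̄ + K·y = [468/1141, 99/163, -579/1141]
P' = (I − K·H)·P̄ = [14636/1141 -1004/163 7492/1141; -1004/163 695/163 -321/163; 7492/1141 -321/163 5330/1141]

x' = [468/1141, 99/163, -579/1141]
P' = [14636/1141 -1004/163 7492/1141; -1004/163 695/163 -321/163; 7492/1141 -321/163 5330/1141]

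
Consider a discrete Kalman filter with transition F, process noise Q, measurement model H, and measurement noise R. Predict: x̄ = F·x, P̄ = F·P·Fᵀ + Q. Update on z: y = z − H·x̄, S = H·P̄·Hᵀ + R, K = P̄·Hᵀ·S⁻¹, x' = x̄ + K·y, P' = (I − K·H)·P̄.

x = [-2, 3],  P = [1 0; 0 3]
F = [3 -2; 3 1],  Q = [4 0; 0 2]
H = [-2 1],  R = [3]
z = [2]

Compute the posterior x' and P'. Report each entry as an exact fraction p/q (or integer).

x' = [-367/105, -467/105]
P' = [416/105 691/105; 691/105 1406/105]

x̄ = F·x = [-12, -3]
P̄ = F·P·Fᵀ + Q = [25 3; 3 14]
y = z − H·x̄ = [-19]
S = H·P̄·Hᵀ + R = [105]
K = P̄·Hᵀ·S⁻¹ = [-47/105; 8/105]
x' = x̄ + K·y = [-367/105, -467/105]
P' = (I − K·H)·P̄ = [416/105 691/105; 691/105 1406/105]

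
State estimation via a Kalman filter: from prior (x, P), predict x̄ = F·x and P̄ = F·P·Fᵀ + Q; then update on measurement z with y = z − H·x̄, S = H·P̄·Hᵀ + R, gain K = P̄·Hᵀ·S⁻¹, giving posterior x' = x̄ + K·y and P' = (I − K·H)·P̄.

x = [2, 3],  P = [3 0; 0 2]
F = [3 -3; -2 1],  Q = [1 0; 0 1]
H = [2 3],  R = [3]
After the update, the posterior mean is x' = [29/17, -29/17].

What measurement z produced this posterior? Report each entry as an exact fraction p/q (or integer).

z = [-1]

x̄ = F·x = [-3, -1]
P̄ = F·P·Fᵀ + Q = [46 -24; -24 15]
S = H·P̄·Hᵀ + R = [34]
K = P̄·Hᵀ·S⁻¹ = [10/17; -3/34]
x' − x̄ = [80/17, -12/17] = K·y
y = (KᵀK)⁻¹·Kᵀ·(x' − x̄) = [8]
z = y + H·x̄ = [8] + [-9] = [-1]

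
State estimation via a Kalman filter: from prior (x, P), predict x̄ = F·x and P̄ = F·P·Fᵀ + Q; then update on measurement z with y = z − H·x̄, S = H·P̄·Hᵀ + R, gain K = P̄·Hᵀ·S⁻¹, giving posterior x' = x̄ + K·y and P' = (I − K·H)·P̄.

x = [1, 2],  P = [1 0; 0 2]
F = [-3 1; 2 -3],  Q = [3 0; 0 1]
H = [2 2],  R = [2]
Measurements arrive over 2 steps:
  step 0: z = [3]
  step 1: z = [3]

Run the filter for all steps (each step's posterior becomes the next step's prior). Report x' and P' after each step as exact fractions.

step 0: x̄ = F·x = [-1, -4]
step 0: P̄ = F·P·Fᵀ + Q = [14 -12; -12 23]
step 0: y = z − H·x̄ = [13]
step 0: S = H·P̄·Hᵀ + R = [54]
step 0: K = P̄·Hᵀ·S⁻¹ = [2/27; 11/27]
step 0: x' = x̄ + K·y = [-1/27, 35/27]
step 0: P' = (I − K·H)·P̄ = [370/27 -368/27; -368/27 379/27]
step 1: x̄ = F·x = [38/27, -107/27]
step 1: P̄ = F·P·Fᵀ + Q = [5998/27 -7405/27; -7405/27 9334/27]
step 1: y = z − H·x̄ = [73/9]
step 1: S = H·P̄·Hᵀ + R = [238/3]
step 1: K = P̄·Hᵀ·S⁻¹ = [-67/51; 643/357]
step 1: x' = x̄ + K·y = [-1415/153, 11402/1071]
step 1: P' = (I − K·H)·P̄ = [13040/153 -13241/153; -13241/153 94616/1071]

step 0: x' = [-1/27, 35/27], P' = [370/27 -368/27; -368/27 379/27]
step 1: x' = [-1415/153, 11402/1071], P' = [13040/153 -13241/153; -13241/153 94616/1071]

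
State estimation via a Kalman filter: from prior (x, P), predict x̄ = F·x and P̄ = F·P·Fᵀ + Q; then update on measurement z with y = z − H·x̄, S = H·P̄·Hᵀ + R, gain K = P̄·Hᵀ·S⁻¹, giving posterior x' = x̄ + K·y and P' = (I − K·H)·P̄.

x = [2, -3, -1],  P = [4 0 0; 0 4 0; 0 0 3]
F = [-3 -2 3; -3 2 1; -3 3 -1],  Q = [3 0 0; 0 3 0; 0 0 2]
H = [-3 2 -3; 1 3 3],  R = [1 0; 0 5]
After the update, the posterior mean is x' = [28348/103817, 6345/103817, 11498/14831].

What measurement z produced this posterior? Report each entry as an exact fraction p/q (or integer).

z = [-3, 3]

x̄ = F·x = [-3, -13, -14]
P̄ = F·P·Fᵀ + Q = [82 29 3; 29 58 57; 3 57 77]
S = H·P̄·Hᵀ + R = [686 -1001; -1001 2520]
K = P̄·Hᵀ·S⁻¹ = [-45466/103817 -10727/103817; 2362/103817 16346/103817; 12555/103817 3096/14831]
x' − x̄ = [339799/103817, 1355966/103817, 219132/14831] = K·y
y = (KᵀK)⁻¹·Kᵀ·(x' − x̄) = [-28, 87]
z = y + H·x̄ = [-28, 87] + [25, -84] = [-3, 3]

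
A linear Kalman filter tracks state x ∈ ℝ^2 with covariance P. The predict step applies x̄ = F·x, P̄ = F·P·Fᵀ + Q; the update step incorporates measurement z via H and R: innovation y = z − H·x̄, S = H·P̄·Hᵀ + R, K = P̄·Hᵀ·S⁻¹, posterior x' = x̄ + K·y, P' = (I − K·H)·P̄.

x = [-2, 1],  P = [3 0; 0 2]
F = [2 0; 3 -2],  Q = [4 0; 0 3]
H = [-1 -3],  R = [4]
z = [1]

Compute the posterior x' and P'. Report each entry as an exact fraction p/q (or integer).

x̄ = F·x = [-4, -8]
P̄ = F·P·Fᵀ + Q = [16 18; 18 38]
y = z − H·x̄ = [-27]
S = H·P̄·Hᵀ + R = [470]
K = P̄·Hᵀ·S⁻¹ = [-7/47; -66/235]
x' = x̄ + K·y = [1/47, -98/235]
P' = (I − K·H)·P̄ = [262/47 -78/47; -78/47 218/235]

x' = [1/47, -98/235]
P' = [262/47 -78/47; -78/47 218/235]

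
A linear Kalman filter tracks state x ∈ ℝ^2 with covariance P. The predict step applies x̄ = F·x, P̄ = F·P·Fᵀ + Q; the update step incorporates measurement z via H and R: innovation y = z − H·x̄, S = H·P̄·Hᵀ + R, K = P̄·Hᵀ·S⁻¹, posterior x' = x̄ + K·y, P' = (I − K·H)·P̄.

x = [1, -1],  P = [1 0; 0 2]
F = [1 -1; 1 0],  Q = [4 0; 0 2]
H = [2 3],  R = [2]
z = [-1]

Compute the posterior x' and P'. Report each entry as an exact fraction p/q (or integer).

x̄ = F·x = [2, 1]
P̄ = F·P·Fᵀ + Q = [7 1; 1 3]
y = z − H·x̄ = [-8]
S = H·P̄·Hᵀ + R = [69]
K = P̄·Hᵀ·S⁻¹ = [17/69; 11/69]
x' = x̄ + K·y = [2/69, -19/69]
P' = (I − K·H)·P̄ = [194/69 -118/69; -118/69 86/69]

x' = [2/69, -19/69]
P' = [194/69 -118/69; -118/69 86/69]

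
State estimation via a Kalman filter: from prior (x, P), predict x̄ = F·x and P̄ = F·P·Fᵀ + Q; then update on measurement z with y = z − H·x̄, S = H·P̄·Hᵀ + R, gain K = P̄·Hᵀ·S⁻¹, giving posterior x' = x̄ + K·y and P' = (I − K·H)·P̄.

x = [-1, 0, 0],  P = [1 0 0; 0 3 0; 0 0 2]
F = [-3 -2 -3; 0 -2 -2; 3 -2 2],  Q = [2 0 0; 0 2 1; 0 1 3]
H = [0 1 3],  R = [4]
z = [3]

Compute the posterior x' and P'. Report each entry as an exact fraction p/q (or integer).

x̄ = F·x = [3, 0, -3]
P̄ = F·P·Fᵀ + Q = [41 24 -9; 24 22 5; -9 5 32]
y = z − H·x̄ = [12]
S = H·P̄·Hᵀ + R = [344]
K = P̄·Hᵀ·S⁻¹ = [-3/344; 37/344; 101/344]
x' = x̄ + K·y = [249/86, 111/86, 45/86]
P' = (I − K·H)·P̄ = [14095/344 8367/344 -2793/344; 8367/344 6199/344 -2017/344; -2793/344 -2017/344 807/344]

x' = [249/86, 111/86, 45/86]
P' = [14095/344 8367/344 -2793/344; 8367/344 6199/344 -2017/344; -2793/344 -2017/344 807/344]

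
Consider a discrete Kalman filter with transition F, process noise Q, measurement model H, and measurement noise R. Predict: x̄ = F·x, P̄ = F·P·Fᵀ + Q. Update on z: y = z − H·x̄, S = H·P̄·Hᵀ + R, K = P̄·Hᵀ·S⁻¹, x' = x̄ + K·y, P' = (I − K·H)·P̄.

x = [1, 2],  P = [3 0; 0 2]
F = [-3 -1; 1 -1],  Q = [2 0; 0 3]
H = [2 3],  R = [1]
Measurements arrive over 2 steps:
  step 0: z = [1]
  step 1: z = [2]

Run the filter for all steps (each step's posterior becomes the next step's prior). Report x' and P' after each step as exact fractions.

step 0: x̄ = F·x = [-5, -1]
step 0: P̄ = F·P·Fᵀ + Q = [31 -7; -7 8]
step 0: y = z − H·x̄ = [14]
step 0: S = H·P̄·Hᵀ + R = [113]
step 0: K = P̄·Hᵀ·S⁻¹ = [41/113; 10/113]
step 0: x' = x̄ + K·y = [9/113, 27/113]
step 0: P' = (I − K·H)·P̄ = [1822/113 -1201/113; -1201/113 804/113]
step 1: x̄ = F·x = [-54/113, -18/113]
step 1: P̄ = F·P·Fᵀ + Q = [10222/113 -7064/113; -7064/113 5367/113]
step 1: y = z − H·x̄ = [388/113]
step 1: S = H·P̄·Hᵀ + R = [4536/113]
step 1: K = P̄·Hᵀ·S⁻¹ = [-187/1134; 1973/4536]
step 1: x' = x̄ + K·y = [-592/567, 1513/1134]
step 1: P' = (I − K·H)·P̄ = [50672/567 -67625/1134; -67625/1134 180991/4536]

step 0: x' = [9/113, 27/113], P' = [1822/113 -1201/113; -1201/113 804/113]
step 1: x' = [-592/567, 1513/1134], P' = [50672/567 -67625/1134; -67625/1134 180991/4536]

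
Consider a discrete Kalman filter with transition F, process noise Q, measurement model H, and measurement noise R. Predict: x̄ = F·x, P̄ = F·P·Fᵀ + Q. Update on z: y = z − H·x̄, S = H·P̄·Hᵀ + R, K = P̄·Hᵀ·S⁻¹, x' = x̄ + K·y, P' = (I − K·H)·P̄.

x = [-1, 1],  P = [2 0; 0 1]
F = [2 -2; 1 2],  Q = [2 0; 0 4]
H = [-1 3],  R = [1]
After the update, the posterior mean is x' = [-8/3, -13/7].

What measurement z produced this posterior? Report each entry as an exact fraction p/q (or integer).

z = [-3]

x̄ = F·x = [-4, 1]
P̄ = F·P·Fᵀ + Q = [14 0; 0 10]
S = H·P̄·Hᵀ + R = [105]
K = P̄·Hᵀ·S⁻¹ = [-2/15; 2/7]
x' − x̄ = [4/3, -20/7] = K·y
y = (KᵀK)⁻¹·Kᵀ·(x' − x̄) = [-10]
z = y + H·x̄ = [-10] + [7] = [-3]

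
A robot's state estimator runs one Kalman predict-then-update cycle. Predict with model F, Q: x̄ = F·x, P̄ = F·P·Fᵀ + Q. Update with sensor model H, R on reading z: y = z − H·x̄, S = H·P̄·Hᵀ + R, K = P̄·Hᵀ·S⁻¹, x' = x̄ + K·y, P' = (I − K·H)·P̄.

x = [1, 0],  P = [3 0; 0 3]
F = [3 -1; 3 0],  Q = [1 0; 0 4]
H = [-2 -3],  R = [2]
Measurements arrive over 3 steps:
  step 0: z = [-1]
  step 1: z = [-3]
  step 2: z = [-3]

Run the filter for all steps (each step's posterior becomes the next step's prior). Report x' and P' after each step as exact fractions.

step 0: x̄ = F·x = [3, 3]
step 0: P̄ = F·P·Fᵀ + Q = [31 27; 27 31]
step 0: y = z − H·x̄ = [14]
step 0: S = H·P̄·Hᵀ + R = [729]
step 0: K = P̄·Hᵀ·S⁻¹ = [-143/729; -49/243]
step 0: x' = x̄ + K·y = [185/729, 43/243]
step 0: P' = (I − K·H)·P̄ = [2150/729 -446/243; -446/243 110/81]
step 1: x̄ = F·x = [142/243, 185/243]
step 1: P̄ = F·P·Fᵀ + Q = [3233/81 2596/81; 2596/81 2474/81]
step 1: y = z − H·x̄ = [110/243]
step 1: S = H·P̄·Hᵀ + R = [66512/81]
step 1: K = P̄·Hᵀ·S⁻¹ = [-7127/33256; -6307/33256]
step 1: x' = x̄ + K·y = [24311/49884, 33695/49884]
step 1: P' = (I − K·H)·P̄ = [36595/16628 -22021/16628; -22021/16628 16783/16628]
step 2: x̄ = F·x = [19619/24942, 24311/16628]
step 2: P̄ = F·P·Fᵀ + Q = [123723/4157 197709/8314; 197709/8314 395867/16628]
step 2: y = z − H·x̄ = [147623/49884]
step 2: S = H·P̄·Hᵀ + R = [10320643/16628]
step 2: K = P̄·Hᵀ·S⁻¹ = [-2176038/10320643; -1978437/10320643]
step 2: x' = x̄ + K·y = [5035370/30961929, 9234477/10320643]
step 2: P' = (I − K·H)·P̄ = [22399704/10320643 -13482444/10320643; -13482444/10320643 10307254/10320643]

step 0: x' = [185/729, 43/243], P' = [2150/729 -446/243; -446/243 110/81]
step 1: x' = [24311/49884, 33695/49884], P' = [36595/16628 -22021/16628; -22021/16628 16783/16628]
step 2: x' = [5035370/30961929, 9234477/10320643], P' = [22399704/10320643 -13482444/10320643; -13482444/10320643 10307254/10320643]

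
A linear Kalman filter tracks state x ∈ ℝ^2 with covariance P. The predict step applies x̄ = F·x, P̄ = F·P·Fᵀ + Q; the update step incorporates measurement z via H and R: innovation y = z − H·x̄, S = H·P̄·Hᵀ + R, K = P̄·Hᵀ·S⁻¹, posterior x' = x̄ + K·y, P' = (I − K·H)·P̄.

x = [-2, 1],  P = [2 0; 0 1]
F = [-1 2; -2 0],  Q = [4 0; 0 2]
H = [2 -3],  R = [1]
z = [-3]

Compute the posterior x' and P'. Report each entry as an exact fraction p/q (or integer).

x̄ = F·x = [4, 4]
P̄ = F·P·Fᵀ + Q = [10 4; 4 10]
y = z − H·x̄ = [1]
S = H·P̄·Hᵀ + R = [83]
K = P̄·Hᵀ·S⁻¹ = [8/83; -22/83]
x' = x̄ + K·y = [340/83, 310/83]
P' = (I − K·H)·P̄ = [766/83 508/83; 508/83 346/83]

x' = [340/83, 310/83]
P' = [766/83 508/83; 508/83 346/83]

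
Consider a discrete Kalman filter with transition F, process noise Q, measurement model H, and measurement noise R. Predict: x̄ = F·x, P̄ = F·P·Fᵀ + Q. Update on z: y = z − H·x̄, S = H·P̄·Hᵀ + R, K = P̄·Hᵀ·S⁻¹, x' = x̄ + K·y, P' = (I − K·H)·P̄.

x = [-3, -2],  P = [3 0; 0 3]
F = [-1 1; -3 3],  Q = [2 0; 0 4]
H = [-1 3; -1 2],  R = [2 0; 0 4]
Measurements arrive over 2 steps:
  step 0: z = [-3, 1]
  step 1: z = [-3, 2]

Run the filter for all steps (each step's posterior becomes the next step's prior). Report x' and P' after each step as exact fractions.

step 0: x̄ = F·x = [1, 3]
step 0: P̄ = F·P·Fᵀ + Q = [8 18; 18 58]
step 0: y = z − H·x̄ = [-11, -4]
step 0: S = H·P̄·Hᵀ + R = [424 266; 266 172]
step 0: K = P̄·Hᵀ·S⁻¹ = [116/543 -91/543; 191/543 14/543]
step 0: x' = x̄ + K·y = [-123/181, -176/181]
step 0: P' = (I − K·H)·P̄ = [1556/543 596/543; 596/543 326/543]
step 1: x̄ = F·x = [-53/181, -159/181]
step 1: P̄ = F·P·Fᵀ + Q = [592/181 690/181; 690/181 2794/181]
step 1: y = z − H·x̄ = [-119/181, 627/181]
step 1: S = H·P̄·Hᵀ + R = [21960/181 13906/181; 13906/181 9732/181]
step 1: K = P̄·Hᵀ·S⁻¹ = [676/4013 -641/4013; 9319/28091 822/28091]
step 1: x' = x̄ + K·y = [-3840/4013, -27956/28091]
step 1: P' = (I − K·H)·P̄ = [10396/4013 3916/4013; 3916/4013 15350/28091]

step 0: x' = [-123/181, -176/181], P' = [1556/543 596/543; 596/543 326/543]
step 1: x' = [-3840/4013, -27956/28091], P' = [10396/4013 3916/4013; 3916/4013 15350/28091]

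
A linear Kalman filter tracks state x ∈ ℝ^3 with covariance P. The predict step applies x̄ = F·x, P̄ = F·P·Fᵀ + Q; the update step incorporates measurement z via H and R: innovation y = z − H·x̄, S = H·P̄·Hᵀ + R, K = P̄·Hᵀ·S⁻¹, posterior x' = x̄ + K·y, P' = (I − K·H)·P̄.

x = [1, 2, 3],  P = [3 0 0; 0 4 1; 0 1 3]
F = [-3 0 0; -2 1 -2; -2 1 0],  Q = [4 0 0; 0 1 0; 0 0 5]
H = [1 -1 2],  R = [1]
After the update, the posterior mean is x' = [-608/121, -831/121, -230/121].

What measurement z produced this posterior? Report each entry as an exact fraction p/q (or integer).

z = [-2]

x̄ = F·x = [-3, -6, 0]
P̄ = F·P·Fᵀ + Q = [31 18 18; 18 25 14; 18 14 21]
S = H·P̄·Hᵀ + R = [121]
K = P̄·Hᵀ·S⁻¹ = [49/121; 21/121; 46/121]
x' − x̄ = [-245/121, -105/121, -230/121] = K·y
y = (KᵀK)⁻¹·Kᵀ·(x' − x̄) = [-5]
z = y + H·x̄ = [-5] + [3] = [-2]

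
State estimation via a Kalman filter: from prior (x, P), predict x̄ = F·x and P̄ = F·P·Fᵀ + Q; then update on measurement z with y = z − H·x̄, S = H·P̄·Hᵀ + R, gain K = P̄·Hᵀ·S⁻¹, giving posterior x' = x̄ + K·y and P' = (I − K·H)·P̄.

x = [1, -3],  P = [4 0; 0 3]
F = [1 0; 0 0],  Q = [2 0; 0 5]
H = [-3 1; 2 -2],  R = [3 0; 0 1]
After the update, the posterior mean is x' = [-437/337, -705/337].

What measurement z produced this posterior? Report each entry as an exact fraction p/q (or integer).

x̄ = F·x = [1, 0]
P̄ = F·P·Fᵀ + Q = [6 0; 0 5]
S = H·P̄·Hᵀ + R = [62 -46; -46 45]
K = P̄·Hᵀ·S⁻¹ = [-129/337 -42/337; -235/674 -195/337]
x' − x̄ = [-774/337, -705/337] = K·y
y = (KᵀK)⁻¹·Kᵀ·(x' − x̄) = [6, 0]
z = y + H·x̄ = [6, 0] + [-3, 2] = [3, 2]

z = [3, 2]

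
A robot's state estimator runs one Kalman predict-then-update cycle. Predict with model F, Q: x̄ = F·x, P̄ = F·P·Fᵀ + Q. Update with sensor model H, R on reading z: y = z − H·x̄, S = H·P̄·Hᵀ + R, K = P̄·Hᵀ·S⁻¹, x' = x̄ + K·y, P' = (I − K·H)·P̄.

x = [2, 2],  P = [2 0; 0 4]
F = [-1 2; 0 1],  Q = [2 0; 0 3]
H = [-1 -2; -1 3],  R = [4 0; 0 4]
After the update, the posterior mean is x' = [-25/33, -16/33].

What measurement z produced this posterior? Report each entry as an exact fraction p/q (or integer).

z = [2, -1]

x̄ = F·x = [2, 2]
P̄ = F·P·Fᵀ + Q = [20 8; 8 7]
S = H·P̄·Hᵀ + R = [84 -30; -30 39]
K = P̄·Hᵀ·S⁻¹ = [-107/198 -31/99; -13/66 2/11]
x' − x̄ = [-91/33, -82/33] = K·y
y = (KᵀK)⁻¹·Kᵀ·(x' − x̄) = [8, -5]
z = y + H·x̄ = [8, -5] + [-6, 4] = [2, -1]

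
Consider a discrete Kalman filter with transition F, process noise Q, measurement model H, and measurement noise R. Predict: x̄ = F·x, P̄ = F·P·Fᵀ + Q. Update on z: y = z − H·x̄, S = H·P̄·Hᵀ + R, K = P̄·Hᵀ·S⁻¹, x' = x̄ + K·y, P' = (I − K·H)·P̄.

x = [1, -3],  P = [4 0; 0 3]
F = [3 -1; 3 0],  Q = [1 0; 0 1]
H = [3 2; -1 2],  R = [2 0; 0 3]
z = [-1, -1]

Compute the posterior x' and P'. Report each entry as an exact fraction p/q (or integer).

x' = [302/1469, -5436/7345]
P' = [392/1469 -236/1469; -236/1469 2779/7345]

x̄ = F·x = [6, 3]
P̄ = F·P·Fᵀ + Q = [40 36; 36 37]
y = z − H·x̄ = [-25, -1]
S = H·P̄·Hᵀ + R = [942 172; 172 47]
K = P̄·Hᵀ·S⁻¹ = [352/1469 -288/1469; 1009/7345 2246/7345]
x' = x̄ + K·y = [302/1469, -5436/7345]
P' = (I − K·H)·P̄ = [392/1469 -236/1469; -236/1469 2779/7345]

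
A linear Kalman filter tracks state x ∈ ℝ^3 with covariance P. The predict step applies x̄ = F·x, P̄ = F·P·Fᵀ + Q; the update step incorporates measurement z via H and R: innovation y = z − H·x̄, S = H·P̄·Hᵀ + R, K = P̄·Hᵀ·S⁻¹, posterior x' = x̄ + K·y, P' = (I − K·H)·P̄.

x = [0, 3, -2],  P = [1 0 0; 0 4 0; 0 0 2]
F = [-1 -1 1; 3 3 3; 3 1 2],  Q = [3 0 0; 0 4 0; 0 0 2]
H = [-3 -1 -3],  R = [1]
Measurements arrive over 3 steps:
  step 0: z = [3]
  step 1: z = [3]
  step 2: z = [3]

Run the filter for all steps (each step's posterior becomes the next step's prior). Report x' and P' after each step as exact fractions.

step 0: x' = [-2131/455, 3033/455, 661/455], P' = [4406/455 -5763/455 -2481/455; -5763/455 11164/455 2088/455; -2481/455 2088/455 1816/455]
step 1: x' = [-2803/22427, 491193/44854, -101620/22427], P' = [272599/22427 -524454/22427 -96023/22427; -524454/22427 4059173/44854 -149271/22427; -96023/22427 -149271/22427 145554/22427]
step 2: x' = [-28129434/5237855, 71767797/5237855, -1324751/5237855], P' = [298934889/5237855 -694107147/5237855 -66678309/5237855; -694107147/5237855 1887477796/5237855 64487292/5237855; -66678309/5237855 64487292/5237855 45025544/5237855]

step 0: x̄ = F·x = [-5, 3, -1]
step 0: P̄ = F·P·Fᵀ + Q = [10 -9 -3; -9 67 33; -3 33 23]
step 0: y = z − H·x̄ = [-12]
step 0: S = H·P̄·Hᵀ + R = [455]
step 0: K = P̄·Hᵀ·S⁻¹ = [-12/455; -139/455; -93/455]
step 0: x' = x̄ + K·y = [-2131/455, 3033/455, 661/455]
step 0: P' = (I − K·H)·P̄ = [4406/455 -5763/455 -2481/455; -5763/455 11164/455 2088/455; -2481/455 2088/455 1816/455]
step 1: x̄ = F·x = [-241/455, 4689/455, -2038/455]
step 1: P̄ = F·P·Fᵀ + Q = [8011/455 -6684/455 -2267/455; -6684/455 47486/455 -3537/455; -2267/455 -3537/455 2994/455]
step 1: y = z − H·x̄ = [-783/455]
step 1: S = H·P̄·Hᵀ + R = [44854/455]
step 1: K = P̄·Hᵀ·S⁻¹ = [-5274/22427; -16823/44854; 678/22427]
step 1: x' = x̄ + K·y = [-2803/22427, 491193/44854, -101620/22427]
step 1: P' = (I − K·H)·P̄ = [272599/22427 -524454/22427 -96023/22427; -524454/22427 4059173/44854 -149271/22427; -96023/22427 -149271/22427 145554/22427]
step 2: x̄ = F·x = [-688827/44854, 847041/44854, 67895/44854]
step 2: P̄ = F·P·Fᵀ + Q = [3913401/44854 -6646341/44854 -810423/44854; -6646341/44854 16527799/44854 676485/44854; -810423/44854 676485/44854 427927/44854]
step 2: y = z − H·x̄ = [-881193/44854]
step 2: S = H·P̄·Hᵀ + R = [5237855/44854]
step 2: K = P̄·Hᵀ·S⁻¹ = [-2662593/5237855; 1381769/5237855; 471003/5237855]
step 2: x' = x̄ + K·y = [-28129434/5237855, 71767797/5237855, -1324751/5237855]
step 2: P' = (I − K·H)·P̄ = [298934889/5237855 -694107147/5237855 -66678309/5237855; -694107147/5237855 1887477796/5237855 64487292/5237855; -66678309/5237855 64487292/5237855 45025544/5237855]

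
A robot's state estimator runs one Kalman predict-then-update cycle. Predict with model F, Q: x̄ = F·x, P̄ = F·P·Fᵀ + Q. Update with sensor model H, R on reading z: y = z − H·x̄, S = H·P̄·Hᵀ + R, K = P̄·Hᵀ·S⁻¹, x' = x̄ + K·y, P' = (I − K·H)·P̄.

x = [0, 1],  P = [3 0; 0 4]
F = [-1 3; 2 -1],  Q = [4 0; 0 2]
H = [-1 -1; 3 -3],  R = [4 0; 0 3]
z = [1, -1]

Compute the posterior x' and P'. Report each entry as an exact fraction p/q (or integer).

x̄ = F·x = [3, -1]
P̄ = F·P·Fᵀ + Q = [43 -18; -18 18]
y = z − H·x̄ = [3, -13]
S = H·P̄·Hᵀ + R = [29 -75; -75 876]
K = P̄·Hᵀ·S⁻¹ = [-2725/6593 1144/6593; -2700/6593 -1044/6593]
x' = x̄ + K·y = [-172/347, -59/347]
P' = (I − K·H)·P̄ = [6022/6593 4878/6593; 4878/6593 5922/6593]

x' = [-172/347, -59/347]
P' = [6022/6593 4878/6593; 4878/6593 5922/6593]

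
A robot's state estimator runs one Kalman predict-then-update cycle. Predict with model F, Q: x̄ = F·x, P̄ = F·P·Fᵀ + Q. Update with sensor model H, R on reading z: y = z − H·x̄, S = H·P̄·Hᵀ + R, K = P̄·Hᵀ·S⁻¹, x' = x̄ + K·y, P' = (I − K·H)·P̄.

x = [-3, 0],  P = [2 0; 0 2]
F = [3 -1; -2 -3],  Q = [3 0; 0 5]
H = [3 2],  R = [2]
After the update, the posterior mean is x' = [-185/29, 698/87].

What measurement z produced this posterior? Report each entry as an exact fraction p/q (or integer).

x̄ = F·x = [-9, 6]
P̄ = F·P·Fᵀ + Q = [23 -6; -6 31]
S = H·P̄·Hᵀ + R = [261]
K = P̄·Hᵀ·S⁻¹ = [19/87; 44/261]
x' − x̄ = [76/29, 176/87] = K·y
y = (KᵀK)⁻¹·Kᵀ·(x' − x̄) = [12]
z = y + H·x̄ = [12] + [-15] = [-3]

z = [-3]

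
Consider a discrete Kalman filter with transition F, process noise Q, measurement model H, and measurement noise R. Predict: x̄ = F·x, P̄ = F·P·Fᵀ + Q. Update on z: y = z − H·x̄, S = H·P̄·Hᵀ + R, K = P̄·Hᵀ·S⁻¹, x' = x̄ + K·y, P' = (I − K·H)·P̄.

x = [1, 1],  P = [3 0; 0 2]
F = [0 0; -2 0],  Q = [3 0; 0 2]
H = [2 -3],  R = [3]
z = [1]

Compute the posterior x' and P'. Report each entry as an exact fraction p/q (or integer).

x̄ = F·x = [0, -2]
P̄ = F·P·Fᵀ + Q = [3 0; 0 14]
y = z − H·x̄ = [-5]
S = H·P̄·Hᵀ + R = [141]
K = P̄·Hᵀ·S⁻¹ = [2/47; -14/47]
x' = x̄ + K·y = [-10/47, -24/47]
P' = (I − K·H)·P̄ = [129/47 84/47; 84/47 70/47]

x' = [-10/47, -24/47]
P' = [129/47 84/47; 84/47 70/47]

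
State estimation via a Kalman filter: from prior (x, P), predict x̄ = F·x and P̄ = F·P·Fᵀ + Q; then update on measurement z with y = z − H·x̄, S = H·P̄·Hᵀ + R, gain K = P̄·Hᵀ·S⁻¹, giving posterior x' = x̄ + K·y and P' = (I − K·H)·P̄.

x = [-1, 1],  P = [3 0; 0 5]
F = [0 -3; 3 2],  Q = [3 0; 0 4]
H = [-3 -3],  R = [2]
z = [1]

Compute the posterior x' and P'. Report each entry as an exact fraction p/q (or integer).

x' = [-465/353, 340/353]
P' = [14028/353 -13992/353; -13992/353 14034/353]

x̄ = F·x = [-3, -1]
P̄ = F·P·Fᵀ + Q = [48 -30; -30 51]
y = z − H·x̄ = [-11]
S = H·P̄·Hᵀ + R = [353]
K = P̄·Hᵀ·S⁻¹ = [-54/353; -63/353]
x' = x̄ + K·y = [-465/353, 340/353]
P' = (I − K·H)·P̄ = [14028/353 -13992/353; -13992/353 14034/353]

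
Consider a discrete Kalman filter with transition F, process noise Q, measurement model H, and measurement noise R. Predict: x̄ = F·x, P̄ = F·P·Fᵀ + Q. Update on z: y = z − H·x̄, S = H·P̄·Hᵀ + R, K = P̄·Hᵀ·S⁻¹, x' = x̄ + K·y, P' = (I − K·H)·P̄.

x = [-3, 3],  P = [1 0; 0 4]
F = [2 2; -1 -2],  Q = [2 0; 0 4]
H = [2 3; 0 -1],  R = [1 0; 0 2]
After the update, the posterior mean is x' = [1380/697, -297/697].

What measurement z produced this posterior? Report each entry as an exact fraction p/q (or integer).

z = [3, 1]

x̄ = F·x = [0, -3]
P̄ = F·P·Fᵀ + Q = [22 -18; -18 21]
S = H·P̄·Hᵀ + R = [62 -27; -27 23]
K = P̄·Hᵀ·S⁻¹ = [256/697 846/697; 54/697 -573/697]
x' − x̄ = [1380/697, 1794/697] = K·y
y = (KᵀK)⁻¹·Kᵀ·(x' − x̄) = [12, -2]
z = y + H·x̄ = [12, -2] + [-9, 3] = [3, 1]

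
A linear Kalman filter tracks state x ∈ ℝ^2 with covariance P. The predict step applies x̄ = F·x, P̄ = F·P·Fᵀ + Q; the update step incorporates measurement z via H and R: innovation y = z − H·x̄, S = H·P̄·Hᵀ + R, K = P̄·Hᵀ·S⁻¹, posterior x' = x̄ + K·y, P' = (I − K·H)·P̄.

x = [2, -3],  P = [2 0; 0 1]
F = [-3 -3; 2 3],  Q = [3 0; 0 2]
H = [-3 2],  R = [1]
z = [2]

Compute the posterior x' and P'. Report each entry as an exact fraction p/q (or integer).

x' = [-975/599, -874/599]
P' = [546/599 753/599; 753/599 1180/599]

x̄ = F·x = [3, -5]
P̄ = F·P·Fᵀ + Q = [30 -21; -21 19]
y = z − H·x̄ = [21]
S = H·P̄·Hᵀ + R = [599]
K = P̄·Hᵀ·S⁻¹ = [-132/599; 101/599]
x' = x̄ + K·y = [-975/599, -874/599]
P' = (I − K·H)·P̄ = [546/599 753/599; 753/599 1180/599]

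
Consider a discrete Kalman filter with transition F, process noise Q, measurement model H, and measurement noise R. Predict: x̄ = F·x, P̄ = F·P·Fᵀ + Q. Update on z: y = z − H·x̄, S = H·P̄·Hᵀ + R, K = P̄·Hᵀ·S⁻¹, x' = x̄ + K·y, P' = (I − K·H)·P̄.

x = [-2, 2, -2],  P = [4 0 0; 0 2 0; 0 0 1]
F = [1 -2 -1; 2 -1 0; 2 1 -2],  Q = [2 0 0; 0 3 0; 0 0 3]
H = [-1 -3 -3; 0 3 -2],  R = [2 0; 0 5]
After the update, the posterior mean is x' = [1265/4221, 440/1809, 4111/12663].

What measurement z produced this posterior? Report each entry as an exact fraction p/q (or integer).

z = [-2, 1]

x̄ = F·x = [-4, -6, 2]
P̄ = F·P·Fᵀ + Q = [15 12 6; 12 21 14; 6 14 25]
S = H·P̄·Hᵀ + R = [791 -105; -105 126]
K = P̄·Hᵀ·S⁻¹ = [-14/201 559/4221; -527/4221 2200/12663; -778/4221 -2749/12663]
x' − x̄ = [18149/4221, 11294/1809, -21215/12663] = K·y
y = (KᵀK)⁻¹·Kᵀ·(x' − x̄) = [-18, 23]
z = y + H·x̄ = [-18, 23] + [16, -22] = [-2, 1]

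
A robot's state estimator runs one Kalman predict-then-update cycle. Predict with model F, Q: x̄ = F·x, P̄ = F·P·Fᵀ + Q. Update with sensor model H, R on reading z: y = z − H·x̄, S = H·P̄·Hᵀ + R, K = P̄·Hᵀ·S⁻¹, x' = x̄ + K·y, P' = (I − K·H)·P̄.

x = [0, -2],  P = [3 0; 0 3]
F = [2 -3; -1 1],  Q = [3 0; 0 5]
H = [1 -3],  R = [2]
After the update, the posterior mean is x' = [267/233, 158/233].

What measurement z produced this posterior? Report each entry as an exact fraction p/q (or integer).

x̄ = F·x = [6, -2]
P̄ = F·P·Fᵀ + Q = [42 -15; -15 11]
S = H·P̄·Hᵀ + R = [233]
K = P̄·Hᵀ·S⁻¹ = [87/233; -48/233]
x' − x̄ = [-1131/233, 624/233] = K·y
y = (KᵀK)⁻¹·Kᵀ·(x' − x̄) = [-13]
z = y + H·x̄ = [-13] + [12] = [-1]

z = [-1]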